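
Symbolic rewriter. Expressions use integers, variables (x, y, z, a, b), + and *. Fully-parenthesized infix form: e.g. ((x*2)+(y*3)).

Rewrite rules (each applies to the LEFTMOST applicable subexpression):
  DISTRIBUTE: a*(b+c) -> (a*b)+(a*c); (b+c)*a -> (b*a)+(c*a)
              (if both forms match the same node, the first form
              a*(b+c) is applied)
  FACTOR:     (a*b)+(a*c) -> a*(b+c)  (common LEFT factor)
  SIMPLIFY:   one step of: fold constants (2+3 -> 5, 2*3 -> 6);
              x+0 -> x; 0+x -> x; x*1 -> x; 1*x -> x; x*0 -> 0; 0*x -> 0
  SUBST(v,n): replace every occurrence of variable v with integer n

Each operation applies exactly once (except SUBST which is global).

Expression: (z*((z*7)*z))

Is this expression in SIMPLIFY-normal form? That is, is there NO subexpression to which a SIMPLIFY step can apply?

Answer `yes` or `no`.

Expression: (z*((z*7)*z))
Scanning for simplifiable subexpressions (pre-order)...
  at root: (z*((z*7)*z)) (not simplifiable)
  at R: ((z*7)*z) (not simplifiable)
  at RL: (z*7) (not simplifiable)
Result: no simplifiable subexpression found -> normal form.

Answer: yes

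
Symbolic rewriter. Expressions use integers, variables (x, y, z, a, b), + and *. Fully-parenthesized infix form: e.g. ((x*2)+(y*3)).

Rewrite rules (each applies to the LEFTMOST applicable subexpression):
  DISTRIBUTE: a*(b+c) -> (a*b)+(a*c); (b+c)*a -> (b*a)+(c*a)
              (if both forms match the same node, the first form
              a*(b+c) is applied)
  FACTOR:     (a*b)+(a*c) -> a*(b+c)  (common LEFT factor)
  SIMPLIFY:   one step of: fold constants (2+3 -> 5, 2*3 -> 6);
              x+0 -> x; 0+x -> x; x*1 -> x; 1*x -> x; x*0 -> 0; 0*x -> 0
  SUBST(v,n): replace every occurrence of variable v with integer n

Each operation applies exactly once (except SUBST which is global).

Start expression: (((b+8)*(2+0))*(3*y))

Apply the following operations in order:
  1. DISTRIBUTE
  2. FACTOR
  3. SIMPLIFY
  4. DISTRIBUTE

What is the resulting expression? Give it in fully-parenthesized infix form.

Answer: (((b*2)+(8*2))*(3*y))

Derivation:
Start: (((b+8)*(2+0))*(3*y))
Apply DISTRIBUTE at L (target: ((b+8)*(2+0))): (((b+8)*(2+0))*(3*y)) -> ((((b+8)*2)+((b+8)*0))*(3*y))
Apply FACTOR at L (target: (((b+8)*2)+((b+8)*0))): ((((b+8)*2)+((b+8)*0))*(3*y)) -> (((b+8)*(2+0))*(3*y))
Apply SIMPLIFY at LR (target: (2+0)): (((b+8)*(2+0))*(3*y)) -> (((b+8)*2)*(3*y))
Apply DISTRIBUTE at L (target: ((b+8)*2)): (((b+8)*2)*(3*y)) -> (((b*2)+(8*2))*(3*y))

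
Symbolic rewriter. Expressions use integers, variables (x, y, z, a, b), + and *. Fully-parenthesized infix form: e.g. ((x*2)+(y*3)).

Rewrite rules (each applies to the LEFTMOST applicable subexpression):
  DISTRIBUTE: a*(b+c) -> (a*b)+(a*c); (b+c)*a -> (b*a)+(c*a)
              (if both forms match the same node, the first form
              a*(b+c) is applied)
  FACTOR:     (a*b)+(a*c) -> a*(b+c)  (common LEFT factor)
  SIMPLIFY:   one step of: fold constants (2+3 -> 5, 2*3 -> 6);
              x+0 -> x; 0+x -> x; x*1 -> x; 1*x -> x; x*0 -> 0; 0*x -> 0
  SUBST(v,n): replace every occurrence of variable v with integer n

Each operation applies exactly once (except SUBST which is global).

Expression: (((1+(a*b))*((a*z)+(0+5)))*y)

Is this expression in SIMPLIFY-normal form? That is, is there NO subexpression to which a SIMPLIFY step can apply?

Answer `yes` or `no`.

Expression: (((1+(a*b))*((a*z)+(0+5)))*y)
Scanning for simplifiable subexpressions (pre-order)...
  at root: (((1+(a*b))*((a*z)+(0+5)))*y) (not simplifiable)
  at L: ((1+(a*b))*((a*z)+(0+5))) (not simplifiable)
  at LL: (1+(a*b)) (not simplifiable)
  at LLR: (a*b) (not simplifiable)
  at LR: ((a*z)+(0+5)) (not simplifiable)
  at LRL: (a*z) (not simplifiable)
  at LRR: (0+5) (SIMPLIFIABLE)
Found simplifiable subexpr at path LRR: (0+5)
One SIMPLIFY step would give: (((1+(a*b))*((a*z)+5))*y)
-> NOT in normal form.

Answer: no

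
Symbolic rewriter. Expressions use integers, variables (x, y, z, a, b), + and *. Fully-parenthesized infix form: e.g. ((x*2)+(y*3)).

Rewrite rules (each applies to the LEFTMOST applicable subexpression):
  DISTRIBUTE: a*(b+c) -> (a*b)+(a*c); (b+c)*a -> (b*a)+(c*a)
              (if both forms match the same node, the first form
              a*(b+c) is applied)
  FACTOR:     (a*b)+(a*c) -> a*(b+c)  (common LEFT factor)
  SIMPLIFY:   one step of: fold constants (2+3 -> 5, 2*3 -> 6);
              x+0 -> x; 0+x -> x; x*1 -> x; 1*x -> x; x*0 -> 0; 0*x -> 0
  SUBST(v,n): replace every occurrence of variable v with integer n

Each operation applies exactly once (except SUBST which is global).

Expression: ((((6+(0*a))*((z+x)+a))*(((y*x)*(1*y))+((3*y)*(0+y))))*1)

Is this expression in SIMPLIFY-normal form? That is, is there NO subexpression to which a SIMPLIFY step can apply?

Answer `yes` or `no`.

Expression: ((((6+(0*a))*((z+x)+a))*(((y*x)*(1*y))+((3*y)*(0+y))))*1)
Scanning for simplifiable subexpressions (pre-order)...
  at root: ((((6+(0*a))*((z+x)+a))*(((y*x)*(1*y))+((3*y)*(0+y))))*1) (SIMPLIFIABLE)
  at L: (((6+(0*a))*((z+x)+a))*(((y*x)*(1*y))+((3*y)*(0+y)))) (not simplifiable)
  at LL: ((6+(0*a))*((z+x)+a)) (not simplifiable)
  at LLL: (6+(0*a)) (not simplifiable)
  at LLLR: (0*a) (SIMPLIFIABLE)
  at LLR: ((z+x)+a) (not simplifiable)
  at LLRL: (z+x) (not simplifiable)
  at LR: (((y*x)*(1*y))+((3*y)*(0+y))) (not simplifiable)
  at LRL: ((y*x)*(1*y)) (not simplifiable)
  at LRLL: (y*x) (not simplifiable)
  at LRLR: (1*y) (SIMPLIFIABLE)
  at LRR: ((3*y)*(0+y)) (not simplifiable)
  at LRRL: (3*y) (not simplifiable)
  at LRRR: (0+y) (SIMPLIFIABLE)
Found simplifiable subexpr at path root: ((((6+(0*a))*((z+x)+a))*(((y*x)*(1*y))+((3*y)*(0+y))))*1)
One SIMPLIFY step would give: (((6+(0*a))*((z+x)+a))*(((y*x)*(1*y))+((3*y)*(0+y))))
-> NOT in normal form.

Answer: no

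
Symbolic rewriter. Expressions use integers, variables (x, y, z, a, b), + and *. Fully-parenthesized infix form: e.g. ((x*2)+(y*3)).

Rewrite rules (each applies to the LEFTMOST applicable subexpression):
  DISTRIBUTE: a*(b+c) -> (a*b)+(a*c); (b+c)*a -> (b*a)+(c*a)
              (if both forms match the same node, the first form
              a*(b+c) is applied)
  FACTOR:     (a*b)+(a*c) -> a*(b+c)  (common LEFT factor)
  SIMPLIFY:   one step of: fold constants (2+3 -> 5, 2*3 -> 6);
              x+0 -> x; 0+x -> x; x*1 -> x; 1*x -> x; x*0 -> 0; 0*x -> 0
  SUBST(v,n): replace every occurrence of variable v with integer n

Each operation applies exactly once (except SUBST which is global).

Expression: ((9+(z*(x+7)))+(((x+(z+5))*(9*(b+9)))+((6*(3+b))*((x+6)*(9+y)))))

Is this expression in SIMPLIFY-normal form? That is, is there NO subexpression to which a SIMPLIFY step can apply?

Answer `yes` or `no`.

Answer: yes

Derivation:
Expression: ((9+(z*(x+7)))+(((x+(z+5))*(9*(b+9)))+((6*(3+b))*((x+6)*(9+y)))))
Scanning for simplifiable subexpressions (pre-order)...
  at root: ((9+(z*(x+7)))+(((x+(z+5))*(9*(b+9)))+((6*(3+b))*((x+6)*(9+y))))) (not simplifiable)
  at L: (9+(z*(x+7))) (not simplifiable)
  at LR: (z*(x+7)) (not simplifiable)
  at LRR: (x+7) (not simplifiable)
  at R: (((x+(z+5))*(9*(b+9)))+((6*(3+b))*((x+6)*(9+y)))) (not simplifiable)
  at RL: ((x+(z+5))*(9*(b+9))) (not simplifiable)
  at RLL: (x+(z+5)) (not simplifiable)
  at RLLR: (z+5) (not simplifiable)
  at RLR: (9*(b+9)) (not simplifiable)
  at RLRR: (b+9) (not simplifiable)
  at RR: ((6*(3+b))*((x+6)*(9+y))) (not simplifiable)
  at RRL: (6*(3+b)) (not simplifiable)
  at RRLR: (3+b) (not simplifiable)
  at RRR: ((x+6)*(9+y)) (not simplifiable)
  at RRRL: (x+6) (not simplifiable)
  at RRRR: (9+y) (not simplifiable)
Result: no simplifiable subexpression found -> normal form.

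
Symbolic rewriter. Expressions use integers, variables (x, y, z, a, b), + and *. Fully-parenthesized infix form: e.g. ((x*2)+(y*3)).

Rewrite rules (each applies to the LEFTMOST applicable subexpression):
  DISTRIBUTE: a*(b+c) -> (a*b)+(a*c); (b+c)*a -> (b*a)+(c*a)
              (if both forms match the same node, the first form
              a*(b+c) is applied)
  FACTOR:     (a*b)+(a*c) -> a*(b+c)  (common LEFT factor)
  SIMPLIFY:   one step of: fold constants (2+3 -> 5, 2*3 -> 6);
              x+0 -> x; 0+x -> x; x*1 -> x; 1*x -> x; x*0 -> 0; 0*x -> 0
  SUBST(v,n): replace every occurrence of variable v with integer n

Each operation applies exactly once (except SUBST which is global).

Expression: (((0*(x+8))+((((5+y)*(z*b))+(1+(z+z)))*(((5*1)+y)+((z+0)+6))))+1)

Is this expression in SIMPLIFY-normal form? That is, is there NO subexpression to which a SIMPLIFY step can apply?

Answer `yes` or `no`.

Answer: no

Derivation:
Expression: (((0*(x+8))+((((5+y)*(z*b))+(1+(z+z)))*(((5*1)+y)+((z+0)+6))))+1)
Scanning for simplifiable subexpressions (pre-order)...
  at root: (((0*(x+8))+((((5+y)*(z*b))+(1+(z+z)))*(((5*1)+y)+((z+0)+6))))+1) (not simplifiable)
  at L: ((0*(x+8))+((((5+y)*(z*b))+(1+(z+z)))*(((5*1)+y)+((z+0)+6)))) (not simplifiable)
  at LL: (0*(x+8)) (SIMPLIFIABLE)
  at LLR: (x+8) (not simplifiable)
  at LR: ((((5+y)*(z*b))+(1+(z+z)))*(((5*1)+y)+((z+0)+6))) (not simplifiable)
  at LRL: (((5+y)*(z*b))+(1+(z+z))) (not simplifiable)
  at LRLL: ((5+y)*(z*b)) (not simplifiable)
  at LRLLL: (5+y) (not simplifiable)
  at LRLLR: (z*b) (not simplifiable)
  at LRLR: (1+(z+z)) (not simplifiable)
  at LRLRR: (z+z) (not simplifiable)
  at LRR: (((5*1)+y)+((z+0)+6)) (not simplifiable)
  at LRRL: ((5*1)+y) (not simplifiable)
  at LRRLL: (5*1) (SIMPLIFIABLE)
  at LRRR: ((z+0)+6) (not simplifiable)
  at LRRRL: (z+0) (SIMPLIFIABLE)
Found simplifiable subexpr at path LL: (0*(x+8))
One SIMPLIFY step would give: ((0+((((5+y)*(z*b))+(1+(z+z)))*(((5*1)+y)+((z+0)+6))))+1)
-> NOT in normal form.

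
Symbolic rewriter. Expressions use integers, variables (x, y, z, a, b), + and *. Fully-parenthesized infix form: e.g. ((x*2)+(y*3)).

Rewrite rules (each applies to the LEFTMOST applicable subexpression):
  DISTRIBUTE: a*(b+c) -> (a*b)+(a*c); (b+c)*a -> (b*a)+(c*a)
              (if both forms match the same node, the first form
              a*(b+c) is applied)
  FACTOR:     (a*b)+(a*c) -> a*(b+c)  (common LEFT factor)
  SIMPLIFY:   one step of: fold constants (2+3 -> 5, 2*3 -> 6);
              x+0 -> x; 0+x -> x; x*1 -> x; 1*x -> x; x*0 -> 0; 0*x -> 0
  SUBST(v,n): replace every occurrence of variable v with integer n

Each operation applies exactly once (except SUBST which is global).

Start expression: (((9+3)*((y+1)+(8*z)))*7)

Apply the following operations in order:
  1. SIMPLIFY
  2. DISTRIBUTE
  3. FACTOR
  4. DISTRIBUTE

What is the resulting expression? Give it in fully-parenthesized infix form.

Start: (((9+3)*((y+1)+(8*z)))*7)
Apply SIMPLIFY at LL (target: (9+3)): (((9+3)*((y+1)+(8*z)))*7) -> ((12*((y+1)+(8*z)))*7)
Apply DISTRIBUTE at L (target: (12*((y+1)+(8*z)))): ((12*((y+1)+(8*z)))*7) -> (((12*(y+1))+(12*(8*z)))*7)
Apply FACTOR at L (target: ((12*(y+1))+(12*(8*z)))): (((12*(y+1))+(12*(8*z)))*7) -> ((12*((y+1)+(8*z)))*7)
Apply DISTRIBUTE at L (target: (12*((y+1)+(8*z)))): ((12*((y+1)+(8*z)))*7) -> (((12*(y+1))+(12*(8*z)))*7)

Answer: (((12*(y+1))+(12*(8*z)))*7)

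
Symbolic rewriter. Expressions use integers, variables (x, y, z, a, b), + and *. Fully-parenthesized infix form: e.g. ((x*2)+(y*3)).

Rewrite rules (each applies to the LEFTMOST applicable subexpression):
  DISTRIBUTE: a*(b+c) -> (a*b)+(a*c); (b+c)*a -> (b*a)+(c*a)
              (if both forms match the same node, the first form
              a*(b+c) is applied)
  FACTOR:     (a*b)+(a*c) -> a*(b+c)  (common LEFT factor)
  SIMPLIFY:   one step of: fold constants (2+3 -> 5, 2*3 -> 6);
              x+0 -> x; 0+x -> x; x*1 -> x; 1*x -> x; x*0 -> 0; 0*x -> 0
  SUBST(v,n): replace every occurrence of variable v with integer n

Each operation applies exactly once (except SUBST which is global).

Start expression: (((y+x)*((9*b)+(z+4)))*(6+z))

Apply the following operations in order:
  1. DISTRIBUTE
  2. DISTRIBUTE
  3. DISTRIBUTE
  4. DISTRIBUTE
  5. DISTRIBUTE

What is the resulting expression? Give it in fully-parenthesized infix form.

Answer: (((((y*(9*b))*6)+((x*(9*b))*6))+(((y+x)*(z+4))*6))+(((y+x)*((9*b)+(z+4)))*z))

Derivation:
Start: (((y+x)*((9*b)+(z+4)))*(6+z))
Apply DISTRIBUTE at root (target: (((y+x)*((9*b)+(z+4)))*(6+z))): (((y+x)*((9*b)+(z+4)))*(6+z)) -> ((((y+x)*((9*b)+(z+4)))*6)+(((y+x)*((9*b)+(z+4)))*z))
Apply DISTRIBUTE at LL (target: ((y+x)*((9*b)+(z+4)))): ((((y+x)*((9*b)+(z+4)))*6)+(((y+x)*((9*b)+(z+4)))*z)) -> (((((y+x)*(9*b))+((y+x)*(z+4)))*6)+(((y+x)*((9*b)+(z+4)))*z))
Apply DISTRIBUTE at L (target: ((((y+x)*(9*b))+((y+x)*(z+4)))*6)): (((((y+x)*(9*b))+((y+x)*(z+4)))*6)+(((y+x)*((9*b)+(z+4)))*z)) -> (((((y+x)*(9*b))*6)+(((y+x)*(z+4))*6))+(((y+x)*((9*b)+(z+4)))*z))
Apply DISTRIBUTE at LLL (target: ((y+x)*(9*b))): (((((y+x)*(9*b))*6)+(((y+x)*(z+4))*6))+(((y+x)*((9*b)+(z+4)))*z)) -> (((((y*(9*b))+(x*(9*b)))*6)+(((y+x)*(z+4))*6))+(((y+x)*((9*b)+(z+4)))*z))
Apply DISTRIBUTE at LL (target: (((y*(9*b))+(x*(9*b)))*6)): (((((y*(9*b))+(x*(9*b)))*6)+(((y+x)*(z+4))*6))+(((y+x)*((9*b)+(z+4)))*z)) -> (((((y*(9*b))*6)+((x*(9*b))*6))+(((y+x)*(z+4))*6))+(((y+x)*((9*b)+(z+4)))*z))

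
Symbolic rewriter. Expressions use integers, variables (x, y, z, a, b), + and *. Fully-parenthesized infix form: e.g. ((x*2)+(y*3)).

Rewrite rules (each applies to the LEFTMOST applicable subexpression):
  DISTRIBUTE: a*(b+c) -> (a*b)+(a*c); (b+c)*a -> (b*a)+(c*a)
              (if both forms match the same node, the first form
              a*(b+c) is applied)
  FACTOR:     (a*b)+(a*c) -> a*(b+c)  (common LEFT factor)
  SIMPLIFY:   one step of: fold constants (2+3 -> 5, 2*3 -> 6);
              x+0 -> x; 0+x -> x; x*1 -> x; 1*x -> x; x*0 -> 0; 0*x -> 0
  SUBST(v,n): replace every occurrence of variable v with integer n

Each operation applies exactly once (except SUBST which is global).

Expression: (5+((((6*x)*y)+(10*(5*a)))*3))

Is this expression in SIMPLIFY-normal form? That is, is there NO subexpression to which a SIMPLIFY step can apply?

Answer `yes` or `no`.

Expression: (5+((((6*x)*y)+(10*(5*a)))*3))
Scanning for simplifiable subexpressions (pre-order)...
  at root: (5+((((6*x)*y)+(10*(5*a)))*3)) (not simplifiable)
  at R: ((((6*x)*y)+(10*(5*a)))*3) (not simplifiable)
  at RL: (((6*x)*y)+(10*(5*a))) (not simplifiable)
  at RLL: ((6*x)*y) (not simplifiable)
  at RLLL: (6*x) (not simplifiable)
  at RLR: (10*(5*a)) (not simplifiable)
  at RLRR: (5*a) (not simplifiable)
Result: no simplifiable subexpression found -> normal form.

Answer: yes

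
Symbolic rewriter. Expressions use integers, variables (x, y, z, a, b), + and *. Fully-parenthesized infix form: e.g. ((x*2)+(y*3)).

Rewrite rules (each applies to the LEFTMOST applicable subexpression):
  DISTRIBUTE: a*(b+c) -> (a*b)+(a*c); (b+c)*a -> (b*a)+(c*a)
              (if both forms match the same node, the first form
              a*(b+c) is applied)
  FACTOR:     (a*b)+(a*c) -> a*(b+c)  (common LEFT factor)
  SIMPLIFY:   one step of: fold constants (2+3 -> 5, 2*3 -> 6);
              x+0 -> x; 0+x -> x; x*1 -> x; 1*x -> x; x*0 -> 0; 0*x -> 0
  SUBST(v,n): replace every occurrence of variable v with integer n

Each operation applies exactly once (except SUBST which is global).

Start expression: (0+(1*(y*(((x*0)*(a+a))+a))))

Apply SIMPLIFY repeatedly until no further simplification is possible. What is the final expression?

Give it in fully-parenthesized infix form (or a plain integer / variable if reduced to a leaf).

Start: (0+(1*(y*(((x*0)*(a+a))+a))))
Step 1: at root: (0+(1*(y*(((x*0)*(a+a))+a)))) -> (1*(y*(((x*0)*(a+a))+a))); overall: (0+(1*(y*(((x*0)*(a+a))+a)))) -> (1*(y*(((x*0)*(a+a))+a)))
Step 2: at root: (1*(y*(((x*0)*(a+a))+a))) -> (y*(((x*0)*(a+a))+a)); overall: (1*(y*(((x*0)*(a+a))+a))) -> (y*(((x*0)*(a+a))+a))
Step 3: at RLL: (x*0) -> 0; overall: (y*(((x*0)*(a+a))+a)) -> (y*((0*(a+a))+a))
Step 4: at RL: (0*(a+a)) -> 0; overall: (y*((0*(a+a))+a)) -> (y*(0+a))
Step 5: at R: (0+a) -> a; overall: (y*(0+a)) -> (y*a)
Fixed point: (y*a)

Answer: (y*a)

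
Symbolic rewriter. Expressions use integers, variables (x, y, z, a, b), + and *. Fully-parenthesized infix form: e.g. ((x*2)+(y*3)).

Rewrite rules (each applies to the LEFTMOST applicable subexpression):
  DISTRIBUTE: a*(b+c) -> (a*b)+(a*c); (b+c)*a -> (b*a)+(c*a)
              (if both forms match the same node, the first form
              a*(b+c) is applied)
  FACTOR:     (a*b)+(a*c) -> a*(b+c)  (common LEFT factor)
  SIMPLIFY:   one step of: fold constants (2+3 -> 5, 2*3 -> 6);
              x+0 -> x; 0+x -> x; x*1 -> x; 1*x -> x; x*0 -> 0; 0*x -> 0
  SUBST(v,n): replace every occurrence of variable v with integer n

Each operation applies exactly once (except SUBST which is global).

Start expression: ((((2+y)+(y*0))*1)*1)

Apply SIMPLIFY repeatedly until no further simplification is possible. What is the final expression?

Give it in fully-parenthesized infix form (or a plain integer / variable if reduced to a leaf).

Answer: (2+y)

Derivation:
Start: ((((2+y)+(y*0))*1)*1)
Step 1: at root: ((((2+y)+(y*0))*1)*1) -> (((2+y)+(y*0))*1); overall: ((((2+y)+(y*0))*1)*1) -> (((2+y)+(y*0))*1)
Step 2: at root: (((2+y)+(y*0))*1) -> ((2+y)+(y*0)); overall: (((2+y)+(y*0))*1) -> ((2+y)+(y*0))
Step 3: at R: (y*0) -> 0; overall: ((2+y)+(y*0)) -> ((2+y)+0)
Step 4: at root: ((2+y)+0) -> (2+y); overall: ((2+y)+0) -> (2+y)
Fixed point: (2+y)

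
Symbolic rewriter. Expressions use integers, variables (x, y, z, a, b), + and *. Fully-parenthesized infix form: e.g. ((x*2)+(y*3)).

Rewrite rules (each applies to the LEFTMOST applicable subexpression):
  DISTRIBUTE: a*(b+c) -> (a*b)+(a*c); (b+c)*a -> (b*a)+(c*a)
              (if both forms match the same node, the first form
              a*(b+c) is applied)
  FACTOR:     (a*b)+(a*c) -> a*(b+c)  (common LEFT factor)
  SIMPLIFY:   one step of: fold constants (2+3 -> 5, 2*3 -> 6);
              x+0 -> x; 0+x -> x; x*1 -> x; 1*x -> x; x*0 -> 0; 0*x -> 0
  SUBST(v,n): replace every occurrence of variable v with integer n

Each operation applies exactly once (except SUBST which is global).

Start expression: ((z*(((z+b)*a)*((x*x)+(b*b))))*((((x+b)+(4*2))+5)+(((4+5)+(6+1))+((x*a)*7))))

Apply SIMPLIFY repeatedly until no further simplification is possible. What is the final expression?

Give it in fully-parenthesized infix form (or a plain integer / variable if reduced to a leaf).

Start: ((z*(((z+b)*a)*((x*x)+(b*b))))*((((x+b)+(4*2))+5)+(((4+5)+(6+1))+((x*a)*7))))
Step 1: at RLLR: (4*2) -> 8; overall: ((z*(((z+b)*a)*((x*x)+(b*b))))*((((x+b)+(4*2))+5)+(((4+5)+(6+1))+((x*a)*7)))) -> ((z*(((z+b)*a)*((x*x)+(b*b))))*((((x+b)+8)+5)+(((4+5)+(6+1))+((x*a)*7))))
Step 2: at RRLL: (4+5) -> 9; overall: ((z*(((z+b)*a)*((x*x)+(b*b))))*((((x+b)+8)+5)+(((4+5)+(6+1))+((x*a)*7)))) -> ((z*(((z+b)*a)*((x*x)+(b*b))))*((((x+b)+8)+5)+((9+(6+1))+((x*a)*7))))
Step 3: at RRLR: (6+1) -> 7; overall: ((z*(((z+b)*a)*((x*x)+(b*b))))*((((x+b)+8)+5)+((9+(6+1))+((x*a)*7)))) -> ((z*(((z+b)*a)*((x*x)+(b*b))))*((((x+b)+8)+5)+((9+7)+((x*a)*7))))
Step 4: at RRL: (9+7) -> 16; overall: ((z*(((z+b)*a)*((x*x)+(b*b))))*((((x+b)+8)+5)+((9+7)+((x*a)*7)))) -> ((z*(((z+b)*a)*((x*x)+(b*b))))*((((x+b)+8)+5)+(16+((x*a)*7))))
Fixed point: ((z*(((z+b)*a)*((x*x)+(b*b))))*((((x+b)+8)+5)+(16+((x*a)*7))))

Answer: ((z*(((z+b)*a)*((x*x)+(b*b))))*((((x+b)+8)+5)+(16+((x*a)*7))))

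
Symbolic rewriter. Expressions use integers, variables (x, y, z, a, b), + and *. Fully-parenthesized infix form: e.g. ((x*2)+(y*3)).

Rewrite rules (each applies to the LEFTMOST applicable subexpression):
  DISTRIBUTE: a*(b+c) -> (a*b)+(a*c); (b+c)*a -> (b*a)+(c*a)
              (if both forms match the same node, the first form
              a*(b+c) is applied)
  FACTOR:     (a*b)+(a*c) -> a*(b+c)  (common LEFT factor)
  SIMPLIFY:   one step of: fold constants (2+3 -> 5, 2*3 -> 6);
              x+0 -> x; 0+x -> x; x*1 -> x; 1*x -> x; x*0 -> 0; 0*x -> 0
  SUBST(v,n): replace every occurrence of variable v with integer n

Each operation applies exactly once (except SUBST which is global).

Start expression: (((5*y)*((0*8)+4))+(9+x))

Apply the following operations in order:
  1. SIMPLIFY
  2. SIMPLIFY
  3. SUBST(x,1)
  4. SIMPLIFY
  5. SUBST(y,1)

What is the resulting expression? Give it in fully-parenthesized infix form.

Answer: (((5*1)*4)+10)

Derivation:
Start: (((5*y)*((0*8)+4))+(9+x))
Apply SIMPLIFY at LRL (target: (0*8)): (((5*y)*((0*8)+4))+(9+x)) -> (((5*y)*(0+4))+(9+x))
Apply SIMPLIFY at LR (target: (0+4)): (((5*y)*(0+4))+(9+x)) -> (((5*y)*4)+(9+x))
Apply SUBST(x,1): (((5*y)*4)+(9+x)) -> (((5*y)*4)+(9+1))
Apply SIMPLIFY at R (target: (9+1)): (((5*y)*4)+(9+1)) -> (((5*y)*4)+10)
Apply SUBST(y,1): (((5*y)*4)+10) -> (((5*1)*4)+10)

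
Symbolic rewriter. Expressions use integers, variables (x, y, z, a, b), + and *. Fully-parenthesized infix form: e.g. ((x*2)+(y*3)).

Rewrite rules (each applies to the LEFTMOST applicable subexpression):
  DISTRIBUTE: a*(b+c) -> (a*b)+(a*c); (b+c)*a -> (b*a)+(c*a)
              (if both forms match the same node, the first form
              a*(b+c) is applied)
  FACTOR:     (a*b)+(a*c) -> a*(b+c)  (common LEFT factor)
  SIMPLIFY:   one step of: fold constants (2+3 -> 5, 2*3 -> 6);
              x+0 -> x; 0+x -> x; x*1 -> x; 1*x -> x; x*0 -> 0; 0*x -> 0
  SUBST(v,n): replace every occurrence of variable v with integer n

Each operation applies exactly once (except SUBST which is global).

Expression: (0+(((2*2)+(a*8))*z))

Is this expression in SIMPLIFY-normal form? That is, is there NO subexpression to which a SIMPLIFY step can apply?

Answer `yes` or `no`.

Expression: (0+(((2*2)+(a*8))*z))
Scanning for simplifiable subexpressions (pre-order)...
  at root: (0+(((2*2)+(a*8))*z)) (SIMPLIFIABLE)
  at R: (((2*2)+(a*8))*z) (not simplifiable)
  at RL: ((2*2)+(a*8)) (not simplifiable)
  at RLL: (2*2) (SIMPLIFIABLE)
  at RLR: (a*8) (not simplifiable)
Found simplifiable subexpr at path root: (0+(((2*2)+(a*8))*z))
One SIMPLIFY step would give: (((2*2)+(a*8))*z)
-> NOT in normal form.

Answer: no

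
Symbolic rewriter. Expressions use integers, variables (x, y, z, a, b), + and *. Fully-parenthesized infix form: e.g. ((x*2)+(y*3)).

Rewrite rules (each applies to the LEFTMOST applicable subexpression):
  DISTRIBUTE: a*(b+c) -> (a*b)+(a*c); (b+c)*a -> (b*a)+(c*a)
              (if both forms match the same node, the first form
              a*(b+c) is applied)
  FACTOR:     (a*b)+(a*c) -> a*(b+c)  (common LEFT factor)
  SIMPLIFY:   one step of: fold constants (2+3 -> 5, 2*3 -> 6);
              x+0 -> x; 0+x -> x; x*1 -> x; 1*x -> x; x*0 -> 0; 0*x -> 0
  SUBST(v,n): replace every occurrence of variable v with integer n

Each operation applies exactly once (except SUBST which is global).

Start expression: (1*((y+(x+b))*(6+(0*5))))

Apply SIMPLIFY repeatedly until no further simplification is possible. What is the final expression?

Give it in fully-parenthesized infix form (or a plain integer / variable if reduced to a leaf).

Start: (1*((y+(x+b))*(6+(0*5))))
Step 1: at root: (1*((y+(x+b))*(6+(0*5)))) -> ((y+(x+b))*(6+(0*5))); overall: (1*((y+(x+b))*(6+(0*5)))) -> ((y+(x+b))*(6+(0*5)))
Step 2: at RR: (0*5) -> 0; overall: ((y+(x+b))*(6+(0*5))) -> ((y+(x+b))*(6+0))
Step 3: at R: (6+0) -> 6; overall: ((y+(x+b))*(6+0)) -> ((y+(x+b))*6)
Fixed point: ((y+(x+b))*6)

Answer: ((y+(x+b))*6)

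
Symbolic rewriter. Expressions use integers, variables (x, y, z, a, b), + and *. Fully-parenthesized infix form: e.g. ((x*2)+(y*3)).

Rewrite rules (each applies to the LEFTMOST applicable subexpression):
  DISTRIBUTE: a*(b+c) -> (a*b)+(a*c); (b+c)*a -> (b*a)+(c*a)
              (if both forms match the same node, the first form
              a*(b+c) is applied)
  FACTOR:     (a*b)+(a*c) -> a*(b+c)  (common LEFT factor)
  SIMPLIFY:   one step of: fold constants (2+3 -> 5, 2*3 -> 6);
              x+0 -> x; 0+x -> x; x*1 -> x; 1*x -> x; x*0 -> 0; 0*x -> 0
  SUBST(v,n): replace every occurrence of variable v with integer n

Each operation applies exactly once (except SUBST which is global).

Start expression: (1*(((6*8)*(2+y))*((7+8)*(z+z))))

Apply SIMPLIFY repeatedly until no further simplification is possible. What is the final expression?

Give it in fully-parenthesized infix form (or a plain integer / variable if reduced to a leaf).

Start: (1*(((6*8)*(2+y))*((7+8)*(z+z))))
Step 1: at root: (1*(((6*8)*(2+y))*((7+8)*(z+z)))) -> (((6*8)*(2+y))*((7+8)*(z+z))); overall: (1*(((6*8)*(2+y))*((7+8)*(z+z)))) -> (((6*8)*(2+y))*((7+8)*(z+z)))
Step 2: at LL: (6*8) -> 48; overall: (((6*8)*(2+y))*((7+8)*(z+z))) -> ((48*(2+y))*((7+8)*(z+z)))
Step 3: at RL: (7+8) -> 15; overall: ((48*(2+y))*((7+8)*(z+z))) -> ((48*(2+y))*(15*(z+z)))
Fixed point: ((48*(2+y))*(15*(z+z)))

Answer: ((48*(2+y))*(15*(z+z)))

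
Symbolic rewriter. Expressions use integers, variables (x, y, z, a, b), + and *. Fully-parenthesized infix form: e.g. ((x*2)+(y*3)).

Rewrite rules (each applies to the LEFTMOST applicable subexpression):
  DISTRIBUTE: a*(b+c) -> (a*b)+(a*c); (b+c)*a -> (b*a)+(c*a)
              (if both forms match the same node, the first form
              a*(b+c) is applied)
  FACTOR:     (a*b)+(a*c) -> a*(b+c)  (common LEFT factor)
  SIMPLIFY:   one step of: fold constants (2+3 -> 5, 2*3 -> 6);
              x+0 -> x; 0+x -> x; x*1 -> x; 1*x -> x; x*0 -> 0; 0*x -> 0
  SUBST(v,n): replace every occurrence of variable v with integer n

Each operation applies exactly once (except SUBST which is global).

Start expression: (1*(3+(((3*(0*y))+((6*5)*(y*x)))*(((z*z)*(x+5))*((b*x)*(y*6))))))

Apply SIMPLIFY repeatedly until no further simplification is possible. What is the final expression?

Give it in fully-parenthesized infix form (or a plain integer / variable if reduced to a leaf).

Start: (1*(3+(((3*(0*y))+((6*5)*(y*x)))*(((z*z)*(x+5))*((b*x)*(y*6))))))
Step 1: at root: (1*(3+(((3*(0*y))+((6*5)*(y*x)))*(((z*z)*(x+5))*((b*x)*(y*6)))))) -> (3+(((3*(0*y))+((6*5)*(y*x)))*(((z*z)*(x+5))*((b*x)*(y*6))))); overall: (1*(3+(((3*(0*y))+((6*5)*(y*x)))*(((z*z)*(x+5))*((b*x)*(y*6)))))) -> (3+(((3*(0*y))+((6*5)*(y*x)))*(((z*z)*(x+5))*((b*x)*(y*6)))))
Step 2: at RLLR: (0*y) -> 0; overall: (3+(((3*(0*y))+((6*5)*(y*x)))*(((z*z)*(x+5))*((b*x)*(y*6))))) -> (3+(((3*0)+((6*5)*(y*x)))*(((z*z)*(x+5))*((b*x)*(y*6)))))
Step 3: at RLL: (3*0) -> 0; overall: (3+(((3*0)+((6*5)*(y*x)))*(((z*z)*(x+5))*((b*x)*(y*6))))) -> (3+((0+((6*5)*(y*x)))*(((z*z)*(x+5))*((b*x)*(y*6)))))
Step 4: at RL: (0+((6*5)*(y*x))) -> ((6*5)*(y*x)); overall: (3+((0+((6*5)*(y*x)))*(((z*z)*(x+5))*((b*x)*(y*6))))) -> (3+(((6*5)*(y*x))*(((z*z)*(x+5))*((b*x)*(y*6)))))
Step 5: at RLL: (6*5) -> 30; overall: (3+(((6*5)*(y*x))*(((z*z)*(x+5))*((b*x)*(y*6))))) -> (3+((30*(y*x))*(((z*z)*(x+5))*((b*x)*(y*6)))))
Fixed point: (3+((30*(y*x))*(((z*z)*(x+5))*((b*x)*(y*6)))))

Answer: (3+((30*(y*x))*(((z*z)*(x+5))*((b*x)*(y*6)))))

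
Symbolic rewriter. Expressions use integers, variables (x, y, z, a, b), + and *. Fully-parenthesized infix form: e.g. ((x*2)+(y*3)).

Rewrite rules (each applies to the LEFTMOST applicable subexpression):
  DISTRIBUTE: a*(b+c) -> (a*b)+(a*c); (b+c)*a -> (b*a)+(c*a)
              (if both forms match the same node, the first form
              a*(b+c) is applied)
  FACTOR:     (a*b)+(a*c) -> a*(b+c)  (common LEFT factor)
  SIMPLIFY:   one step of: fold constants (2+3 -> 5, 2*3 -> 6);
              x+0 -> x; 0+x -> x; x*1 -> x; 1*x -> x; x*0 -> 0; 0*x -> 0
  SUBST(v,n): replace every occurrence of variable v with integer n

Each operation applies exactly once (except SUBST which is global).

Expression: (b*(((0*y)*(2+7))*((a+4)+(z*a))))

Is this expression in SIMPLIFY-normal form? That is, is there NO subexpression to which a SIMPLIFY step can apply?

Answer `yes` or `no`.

Expression: (b*(((0*y)*(2+7))*((a+4)+(z*a))))
Scanning for simplifiable subexpressions (pre-order)...
  at root: (b*(((0*y)*(2+7))*((a+4)+(z*a)))) (not simplifiable)
  at R: (((0*y)*(2+7))*((a+4)+(z*a))) (not simplifiable)
  at RL: ((0*y)*(2+7)) (not simplifiable)
  at RLL: (0*y) (SIMPLIFIABLE)
  at RLR: (2+7) (SIMPLIFIABLE)
  at RR: ((a+4)+(z*a)) (not simplifiable)
  at RRL: (a+4) (not simplifiable)
  at RRR: (z*a) (not simplifiable)
Found simplifiable subexpr at path RLL: (0*y)
One SIMPLIFY step would give: (b*((0*(2+7))*((a+4)+(z*a))))
-> NOT in normal form.

Answer: no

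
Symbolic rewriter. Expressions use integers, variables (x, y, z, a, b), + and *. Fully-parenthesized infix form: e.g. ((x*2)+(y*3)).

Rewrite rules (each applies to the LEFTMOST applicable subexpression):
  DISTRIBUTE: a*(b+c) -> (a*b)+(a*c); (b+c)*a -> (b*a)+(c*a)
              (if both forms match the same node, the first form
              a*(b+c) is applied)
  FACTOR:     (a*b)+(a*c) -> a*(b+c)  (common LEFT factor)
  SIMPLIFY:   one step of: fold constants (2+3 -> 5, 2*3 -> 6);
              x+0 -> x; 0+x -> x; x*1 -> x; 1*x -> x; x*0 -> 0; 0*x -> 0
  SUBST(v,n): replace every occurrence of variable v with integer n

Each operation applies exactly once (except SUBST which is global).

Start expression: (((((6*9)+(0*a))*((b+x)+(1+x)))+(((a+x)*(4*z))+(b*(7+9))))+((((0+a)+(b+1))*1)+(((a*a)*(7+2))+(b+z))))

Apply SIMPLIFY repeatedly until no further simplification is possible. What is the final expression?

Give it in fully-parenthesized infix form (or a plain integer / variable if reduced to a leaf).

Start: (((((6*9)+(0*a))*((b+x)+(1+x)))+(((a+x)*(4*z))+(b*(7+9))))+((((0+a)+(b+1))*1)+(((a*a)*(7+2))+(b+z))))
Step 1: at LLLL: (6*9) -> 54; overall: (((((6*9)+(0*a))*((b+x)+(1+x)))+(((a+x)*(4*z))+(b*(7+9))))+((((0+a)+(b+1))*1)+(((a*a)*(7+2))+(b+z)))) -> ((((54+(0*a))*((b+x)+(1+x)))+(((a+x)*(4*z))+(b*(7+9))))+((((0+a)+(b+1))*1)+(((a*a)*(7+2))+(b+z))))
Step 2: at LLLR: (0*a) -> 0; overall: ((((54+(0*a))*((b+x)+(1+x)))+(((a+x)*(4*z))+(b*(7+9))))+((((0+a)+(b+1))*1)+(((a*a)*(7+2))+(b+z)))) -> ((((54+0)*((b+x)+(1+x)))+(((a+x)*(4*z))+(b*(7+9))))+((((0+a)+(b+1))*1)+(((a*a)*(7+2))+(b+z))))
Step 3: at LLL: (54+0) -> 54; overall: ((((54+0)*((b+x)+(1+x)))+(((a+x)*(4*z))+(b*(7+9))))+((((0+a)+(b+1))*1)+(((a*a)*(7+2))+(b+z)))) -> (((54*((b+x)+(1+x)))+(((a+x)*(4*z))+(b*(7+9))))+((((0+a)+(b+1))*1)+(((a*a)*(7+2))+(b+z))))
Step 4: at LRRR: (7+9) -> 16; overall: (((54*((b+x)+(1+x)))+(((a+x)*(4*z))+(b*(7+9))))+((((0+a)+(b+1))*1)+(((a*a)*(7+2))+(b+z)))) -> (((54*((b+x)+(1+x)))+(((a+x)*(4*z))+(b*16)))+((((0+a)+(b+1))*1)+(((a*a)*(7+2))+(b+z))))
Step 5: at RL: (((0+a)+(b+1))*1) -> ((0+a)+(b+1)); overall: (((54*((b+x)+(1+x)))+(((a+x)*(4*z))+(b*16)))+((((0+a)+(b+1))*1)+(((a*a)*(7+2))+(b+z)))) -> (((54*((b+x)+(1+x)))+(((a+x)*(4*z))+(b*16)))+(((0+a)+(b+1))+(((a*a)*(7+2))+(b+z))))
Step 6: at RLL: (0+a) -> a; overall: (((54*((b+x)+(1+x)))+(((a+x)*(4*z))+(b*16)))+(((0+a)+(b+1))+(((a*a)*(7+2))+(b+z)))) -> (((54*((b+x)+(1+x)))+(((a+x)*(4*z))+(b*16)))+((a+(b+1))+(((a*a)*(7+2))+(b+z))))
Step 7: at RRLR: (7+2) -> 9; overall: (((54*((b+x)+(1+x)))+(((a+x)*(4*z))+(b*16)))+((a+(b+1))+(((a*a)*(7+2))+(b+z)))) -> (((54*((b+x)+(1+x)))+(((a+x)*(4*z))+(b*16)))+((a+(b+1))+(((a*a)*9)+(b+z))))
Fixed point: (((54*((b+x)+(1+x)))+(((a+x)*(4*z))+(b*16)))+((a+(b+1))+(((a*a)*9)+(b+z))))

Answer: (((54*((b+x)+(1+x)))+(((a+x)*(4*z))+(b*16)))+((a+(b+1))+(((a*a)*9)+(b+z))))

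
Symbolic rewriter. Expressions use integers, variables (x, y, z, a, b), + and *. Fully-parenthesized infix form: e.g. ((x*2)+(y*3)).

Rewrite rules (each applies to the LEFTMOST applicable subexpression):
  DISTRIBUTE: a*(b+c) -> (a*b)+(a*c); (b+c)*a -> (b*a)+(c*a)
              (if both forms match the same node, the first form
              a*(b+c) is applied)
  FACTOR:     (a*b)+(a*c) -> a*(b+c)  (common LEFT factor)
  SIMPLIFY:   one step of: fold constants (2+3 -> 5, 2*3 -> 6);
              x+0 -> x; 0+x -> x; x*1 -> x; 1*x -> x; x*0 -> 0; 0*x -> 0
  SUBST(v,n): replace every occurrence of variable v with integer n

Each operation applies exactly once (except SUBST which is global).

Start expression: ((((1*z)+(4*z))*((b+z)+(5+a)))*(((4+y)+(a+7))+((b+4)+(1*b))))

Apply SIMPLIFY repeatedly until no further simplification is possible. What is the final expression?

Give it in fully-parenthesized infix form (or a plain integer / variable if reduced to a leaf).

Answer: (((z+(4*z))*((b+z)+(5+a)))*(((4+y)+(a+7))+((b+4)+b)))

Derivation:
Start: ((((1*z)+(4*z))*((b+z)+(5+a)))*(((4+y)+(a+7))+((b+4)+(1*b))))
Step 1: at LLL: (1*z) -> z; overall: ((((1*z)+(4*z))*((b+z)+(5+a)))*(((4+y)+(a+7))+((b+4)+(1*b)))) -> (((z+(4*z))*((b+z)+(5+a)))*(((4+y)+(a+7))+((b+4)+(1*b))))
Step 2: at RRR: (1*b) -> b; overall: (((z+(4*z))*((b+z)+(5+a)))*(((4+y)+(a+7))+((b+4)+(1*b)))) -> (((z+(4*z))*((b+z)+(5+a)))*(((4+y)+(a+7))+((b+4)+b)))
Fixed point: (((z+(4*z))*((b+z)+(5+a)))*(((4+y)+(a+7))+((b+4)+b)))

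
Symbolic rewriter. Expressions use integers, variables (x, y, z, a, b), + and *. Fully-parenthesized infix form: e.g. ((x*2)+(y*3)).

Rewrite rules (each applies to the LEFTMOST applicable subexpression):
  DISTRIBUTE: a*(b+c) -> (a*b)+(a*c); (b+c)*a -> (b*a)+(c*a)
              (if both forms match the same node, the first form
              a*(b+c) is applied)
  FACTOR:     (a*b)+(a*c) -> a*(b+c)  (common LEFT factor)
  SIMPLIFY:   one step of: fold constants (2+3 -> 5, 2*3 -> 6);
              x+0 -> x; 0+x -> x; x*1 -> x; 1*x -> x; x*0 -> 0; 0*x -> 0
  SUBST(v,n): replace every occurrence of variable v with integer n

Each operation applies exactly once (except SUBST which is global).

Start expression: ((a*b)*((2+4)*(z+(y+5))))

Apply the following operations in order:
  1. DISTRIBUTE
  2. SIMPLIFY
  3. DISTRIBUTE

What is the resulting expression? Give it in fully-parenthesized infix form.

Answer: (((a*b)*(6*z))+((a*b)*((2+4)*(y+5))))

Derivation:
Start: ((a*b)*((2+4)*(z+(y+5))))
Apply DISTRIBUTE at R (target: ((2+4)*(z+(y+5)))): ((a*b)*((2+4)*(z+(y+5)))) -> ((a*b)*(((2+4)*z)+((2+4)*(y+5))))
Apply SIMPLIFY at RLL (target: (2+4)): ((a*b)*(((2+4)*z)+((2+4)*(y+5)))) -> ((a*b)*((6*z)+((2+4)*(y+5))))
Apply DISTRIBUTE at root (target: ((a*b)*((6*z)+((2+4)*(y+5))))): ((a*b)*((6*z)+((2+4)*(y+5)))) -> (((a*b)*(6*z))+((a*b)*((2+4)*(y+5))))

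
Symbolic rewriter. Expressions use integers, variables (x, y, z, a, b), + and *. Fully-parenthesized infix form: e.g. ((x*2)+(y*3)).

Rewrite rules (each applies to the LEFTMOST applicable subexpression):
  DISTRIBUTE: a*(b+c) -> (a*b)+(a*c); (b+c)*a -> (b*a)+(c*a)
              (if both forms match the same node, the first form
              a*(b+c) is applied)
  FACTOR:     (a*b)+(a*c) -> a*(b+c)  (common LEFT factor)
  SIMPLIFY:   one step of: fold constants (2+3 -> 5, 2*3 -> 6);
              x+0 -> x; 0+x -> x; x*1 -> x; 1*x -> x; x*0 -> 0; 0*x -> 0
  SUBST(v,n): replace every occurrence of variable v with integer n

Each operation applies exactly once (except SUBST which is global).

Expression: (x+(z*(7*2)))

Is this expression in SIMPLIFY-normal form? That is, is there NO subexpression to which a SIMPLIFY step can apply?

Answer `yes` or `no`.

Answer: no

Derivation:
Expression: (x+(z*(7*2)))
Scanning for simplifiable subexpressions (pre-order)...
  at root: (x+(z*(7*2))) (not simplifiable)
  at R: (z*(7*2)) (not simplifiable)
  at RR: (7*2) (SIMPLIFIABLE)
Found simplifiable subexpr at path RR: (7*2)
One SIMPLIFY step would give: (x+(z*14))
-> NOT in normal form.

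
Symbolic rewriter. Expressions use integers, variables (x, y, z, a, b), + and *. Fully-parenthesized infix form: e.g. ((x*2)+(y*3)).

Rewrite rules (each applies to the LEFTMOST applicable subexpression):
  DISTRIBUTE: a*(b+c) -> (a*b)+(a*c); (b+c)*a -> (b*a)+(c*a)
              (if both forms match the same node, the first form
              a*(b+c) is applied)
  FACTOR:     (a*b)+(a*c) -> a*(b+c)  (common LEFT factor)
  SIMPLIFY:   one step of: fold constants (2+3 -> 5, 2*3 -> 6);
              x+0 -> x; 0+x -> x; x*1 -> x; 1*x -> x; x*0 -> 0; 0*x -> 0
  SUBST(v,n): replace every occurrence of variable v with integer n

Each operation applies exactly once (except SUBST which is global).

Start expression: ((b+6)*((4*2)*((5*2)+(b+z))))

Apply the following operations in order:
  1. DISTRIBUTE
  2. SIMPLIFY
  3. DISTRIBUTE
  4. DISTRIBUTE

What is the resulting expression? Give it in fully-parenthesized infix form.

Answer: (((b*(8*(5*2)))+(b*(8*(b+z))))+(6*((4*2)*((5*2)+(b+z)))))

Derivation:
Start: ((b+6)*((4*2)*((5*2)+(b+z))))
Apply DISTRIBUTE at root (target: ((b+6)*((4*2)*((5*2)+(b+z))))): ((b+6)*((4*2)*((5*2)+(b+z)))) -> ((b*((4*2)*((5*2)+(b+z))))+(6*((4*2)*((5*2)+(b+z)))))
Apply SIMPLIFY at LRL (target: (4*2)): ((b*((4*2)*((5*2)+(b+z))))+(6*((4*2)*((5*2)+(b+z))))) -> ((b*(8*((5*2)+(b+z))))+(6*((4*2)*((5*2)+(b+z)))))
Apply DISTRIBUTE at LR (target: (8*((5*2)+(b+z)))): ((b*(8*((5*2)+(b+z))))+(6*((4*2)*((5*2)+(b+z))))) -> ((b*((8*(5*2))+(8*(b+z))))+(6*((4*2)*((5*2)+(b+z)))))
Apply DISTRIBUTE at L (target: (b*((8*(5*2))+(8*(b+z))))): ((b*((8*(5*2))+(8*(b+z))))+(6*((4*2)*((5*2)+(b+z))))) -> (((b*(8*(5*2)))+(b*(8*(b+z))))+(6*((4*2)*((5*2)+(b+z)))))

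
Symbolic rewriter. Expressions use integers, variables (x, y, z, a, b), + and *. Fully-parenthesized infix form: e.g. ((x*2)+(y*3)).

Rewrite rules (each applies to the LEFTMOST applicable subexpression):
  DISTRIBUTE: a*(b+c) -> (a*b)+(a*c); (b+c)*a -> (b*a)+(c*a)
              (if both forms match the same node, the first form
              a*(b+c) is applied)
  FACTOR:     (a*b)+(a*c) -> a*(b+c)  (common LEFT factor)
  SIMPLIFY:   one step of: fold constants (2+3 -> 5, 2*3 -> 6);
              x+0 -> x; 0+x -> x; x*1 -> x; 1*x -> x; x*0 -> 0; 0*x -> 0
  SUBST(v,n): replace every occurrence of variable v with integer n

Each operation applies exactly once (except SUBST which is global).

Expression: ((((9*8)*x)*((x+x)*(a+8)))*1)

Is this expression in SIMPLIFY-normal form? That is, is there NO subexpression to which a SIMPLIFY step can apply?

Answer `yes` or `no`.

Expression: ((((9*8)*x)*((x+x)*(a+8)))*1)
Scanning for simplifiable subexpressions (pre-order)...
  at root: ((((9*8)*x)*((x+x)*(a+8)))*1) (SIMPLIFIABLE)
  at L: (((9*8)*x)*((x+x)*(a+8))) (not simplifiable)
  at LL: ((9*8)*x) (not simplifiable)
  at LLL: (9*8) (SIMPLIFIABLE)
  at LR: ((x+x)*(a+8)) (not simplifiable)
  at LRL: (x+x) (not simplifiable)
  at LRR: (a+8) (not simplifiable)
Found simplifiable subexpr at path root: ((((9*8)*x)*((x+x)*(a+8)))*1)
One SIMPLIFY step would give: (((9*8)*x)*((x+x)*(a+8)))
-> NOT in normal form.

Answer: no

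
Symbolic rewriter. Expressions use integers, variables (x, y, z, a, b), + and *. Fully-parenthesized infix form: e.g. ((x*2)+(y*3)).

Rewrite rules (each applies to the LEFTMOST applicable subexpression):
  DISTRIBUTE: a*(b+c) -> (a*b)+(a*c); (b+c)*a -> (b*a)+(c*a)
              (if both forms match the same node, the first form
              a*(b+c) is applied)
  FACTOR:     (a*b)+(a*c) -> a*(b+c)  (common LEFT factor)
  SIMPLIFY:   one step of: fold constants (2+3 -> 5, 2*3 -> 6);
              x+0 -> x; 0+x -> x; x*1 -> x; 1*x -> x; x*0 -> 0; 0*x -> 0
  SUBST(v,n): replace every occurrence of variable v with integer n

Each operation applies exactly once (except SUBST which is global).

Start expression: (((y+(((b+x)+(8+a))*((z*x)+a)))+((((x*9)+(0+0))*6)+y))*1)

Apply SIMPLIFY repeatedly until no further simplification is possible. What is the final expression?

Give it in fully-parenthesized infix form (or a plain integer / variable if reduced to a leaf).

Start: (((y+(((b+x)+(8+a))*((z*x)+a)))+((((x*9)+(0+0))*6)+y))*1)
Step 1: at root: (((y+(((b+x)+(8+a))*((z*x)+a)))+((((x*9)+(0+0))*6)+y))*1) -> ((y+(((b+x)+(8+a))*((z*x)+a)))+((((x*9)+(0+0))*6)+y)); overall: (((y+(((b+x)+(8+a))*((z*x)+a)))+((((x*9)+(0+0))*6)+y))*1) -> ((y+(((b+x)+(8+a))*((z*x)+a)))+((((x*9)+(0+0))*6)+y))
Step 2: at RLLR: (0+0) -> 0; overall: ((y+(((b+x)+(8+a))*((z*x)+a)))+((((x*9)+(0+0))*6)+y)) -> ((y+(((b+x)+(8+a))*((z*x)+a)))+((((x*9)+0)*6)+y))
Step 3: at RLL: ((x*9)+0) -> (x*9); overall: ((y+(((b+x)+(8+a))*((z*x)+a)))+((((x*9)+0)*6)+y)) -> ((y+(((b+x)+(8+a))*((z*x)+a)))+(((x*9)*6)+y))
Fixed point: ((y+(((b+x)+(8+a))*((z*x)+a)))+(((x*9)*6)+y))

Answer: ((y+(((b+x)+(8+a))*((z*x)+a)))+(((x*9)*6)+y))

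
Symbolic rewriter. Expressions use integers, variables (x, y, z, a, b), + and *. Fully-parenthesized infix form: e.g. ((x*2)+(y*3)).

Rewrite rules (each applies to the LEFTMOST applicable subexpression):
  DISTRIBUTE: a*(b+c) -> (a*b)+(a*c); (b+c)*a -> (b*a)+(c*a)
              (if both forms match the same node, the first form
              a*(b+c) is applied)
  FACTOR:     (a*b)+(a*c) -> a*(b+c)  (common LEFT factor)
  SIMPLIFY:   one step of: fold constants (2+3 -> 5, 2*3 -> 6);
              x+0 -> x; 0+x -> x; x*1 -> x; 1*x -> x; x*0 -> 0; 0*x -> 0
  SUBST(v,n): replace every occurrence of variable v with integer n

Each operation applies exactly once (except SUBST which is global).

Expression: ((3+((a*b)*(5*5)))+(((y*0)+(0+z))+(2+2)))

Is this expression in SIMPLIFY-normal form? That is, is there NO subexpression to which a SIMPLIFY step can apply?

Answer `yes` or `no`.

Answer: no

Derivation:
Expression: ((3+((a*b)*(5*5)))+(((y*0)+(0+z))+(2+2)))
Scanning for simplifiable subexpressions (pre-order)...
  at root: ((3+((a*b)*(5*5)))+(((y*0)+(0+z))+(2+2))) (not simplifiable)
  at L: (3+((a*b)*(5*5))) (not simplifiable)
  at LR: ((a*b)*(5*5)) (not simplifiable)
  at LRL: (a*b) (not simplifiable)
  at LRR: (5*5) (SIMPLIFIABLE)
  at R: (((y*0)+(0+z))+(2+2)) (not simplifiable)
  at RL: ((y*0)+(0+z)) (not simplifiable)
  at RLL: (y*0) (SIMPLIFIABLE)
  at RLR: (0+z) (SIMPLIFIABLE)
  at RR: (2+2) (SIMPLIFIABLE)
Found simplifiable subexpr at path LRR: (5*5)
One SIMPLIFY step would give: ((3+((a*b)*25))+(((y*0)+(0+z))+(2+2)))
-> NOT in normal form.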